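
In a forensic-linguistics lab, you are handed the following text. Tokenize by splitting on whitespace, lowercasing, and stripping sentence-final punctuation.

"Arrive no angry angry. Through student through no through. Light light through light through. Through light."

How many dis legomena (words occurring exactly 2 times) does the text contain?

2

Frequencies: through:6, light:4, no:2, angry:2, arrive:1, student:1
Words with frequency 2: angry, no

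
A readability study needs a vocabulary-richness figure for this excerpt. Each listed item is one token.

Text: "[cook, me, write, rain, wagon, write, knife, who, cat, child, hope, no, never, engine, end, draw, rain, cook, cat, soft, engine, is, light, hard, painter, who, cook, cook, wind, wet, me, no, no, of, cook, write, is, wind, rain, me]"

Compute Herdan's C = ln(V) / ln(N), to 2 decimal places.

0.85

N = 40, V = 23.
ln(V) = 3.135494, ln(N) = 3.688879
C = 3.135494 / 3.688879 = 0.85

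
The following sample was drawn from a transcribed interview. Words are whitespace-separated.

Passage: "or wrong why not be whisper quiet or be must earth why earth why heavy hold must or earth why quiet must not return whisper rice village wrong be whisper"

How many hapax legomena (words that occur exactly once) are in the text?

5

Frequencies: why:4, or:3, be:3, whisper:3, must:3, earth:3, wrong:2, not:2, quiet:2, heavy:1, hold:1, return:1, rice:1, village:1
Hapax (freq=1): heavy, hold, return, rice, village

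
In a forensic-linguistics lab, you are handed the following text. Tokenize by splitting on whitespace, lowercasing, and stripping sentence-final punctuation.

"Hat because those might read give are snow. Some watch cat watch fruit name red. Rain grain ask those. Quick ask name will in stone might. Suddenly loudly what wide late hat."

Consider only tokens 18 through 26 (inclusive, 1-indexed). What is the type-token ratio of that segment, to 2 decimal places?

0.89

Segment tokens 18–26: ask, those, quick, ask, name, will, in, stone, might
Segment N = 9, segment V = 8.
TTR = 8 / 9 = 0.89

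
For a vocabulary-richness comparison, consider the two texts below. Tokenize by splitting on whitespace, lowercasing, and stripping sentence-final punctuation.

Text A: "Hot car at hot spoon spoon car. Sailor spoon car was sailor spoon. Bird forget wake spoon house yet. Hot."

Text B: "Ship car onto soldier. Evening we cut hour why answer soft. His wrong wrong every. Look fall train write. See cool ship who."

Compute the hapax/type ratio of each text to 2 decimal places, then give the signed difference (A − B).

A: hapax=7, V=11, ratio=0.64
B: hapax=19, V=21, ratio=0.90
Difference = 0.64 − 0.90 = -0.26

-0.26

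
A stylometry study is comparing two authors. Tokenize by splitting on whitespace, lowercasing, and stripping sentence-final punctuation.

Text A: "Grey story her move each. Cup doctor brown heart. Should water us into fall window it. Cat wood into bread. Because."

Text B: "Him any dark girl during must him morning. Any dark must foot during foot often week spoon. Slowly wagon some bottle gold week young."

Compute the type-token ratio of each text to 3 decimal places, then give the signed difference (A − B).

0.244

TTR(A) = 20/21 = 0.952
TTR(B) = 17/24 = 0.708
Difference = 0.952 − 0.708 = 0.244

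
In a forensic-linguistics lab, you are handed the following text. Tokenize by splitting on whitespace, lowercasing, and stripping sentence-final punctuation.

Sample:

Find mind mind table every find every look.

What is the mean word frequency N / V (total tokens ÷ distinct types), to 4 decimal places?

1.6000

N = 8 tokens, V = 5 types.
Mean frequency = N / V = 8 / 5 = 1.6000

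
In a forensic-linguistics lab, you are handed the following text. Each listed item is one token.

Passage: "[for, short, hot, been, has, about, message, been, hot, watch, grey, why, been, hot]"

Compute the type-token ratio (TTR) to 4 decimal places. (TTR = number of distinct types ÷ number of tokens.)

0.7143

N = 14 tokens, V = 10 types.
TTR = V / N = 10 / 14 = 0.7143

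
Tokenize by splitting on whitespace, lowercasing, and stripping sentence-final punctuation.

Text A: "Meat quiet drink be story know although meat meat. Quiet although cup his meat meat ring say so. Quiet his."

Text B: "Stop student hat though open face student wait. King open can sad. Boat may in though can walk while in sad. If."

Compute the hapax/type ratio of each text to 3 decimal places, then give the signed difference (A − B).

0.042

A: hapax=8, V=12, ratio=0.667
B: hapax=10, V=16, ratio=0.625
Difference = 0.667 − 0.625 = 0.042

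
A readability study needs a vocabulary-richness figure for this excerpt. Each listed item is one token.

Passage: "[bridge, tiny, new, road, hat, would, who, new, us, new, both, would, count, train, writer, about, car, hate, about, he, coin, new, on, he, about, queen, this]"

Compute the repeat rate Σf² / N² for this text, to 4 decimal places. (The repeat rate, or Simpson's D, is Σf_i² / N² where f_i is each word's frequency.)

0.0672

Frequencies: new:4, about:3, would:2, he:2, bridge:1, tiny:1, road:1, hat:1, who:1, us:1, both:1, count:1, train:1, writer:1, car:1, hate:1, coin:1, on:1, queen:1, this:1
Σf² = 49; N² = 729
Repeat rate = 49 / 729 = 0.0672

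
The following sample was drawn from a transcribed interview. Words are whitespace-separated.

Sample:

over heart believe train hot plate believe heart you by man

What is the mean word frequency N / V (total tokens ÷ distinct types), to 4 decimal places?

1.2222

N = 11 tokens, V = 9 types.
Mean frequency = N / V = 11 / 9 = 1.2222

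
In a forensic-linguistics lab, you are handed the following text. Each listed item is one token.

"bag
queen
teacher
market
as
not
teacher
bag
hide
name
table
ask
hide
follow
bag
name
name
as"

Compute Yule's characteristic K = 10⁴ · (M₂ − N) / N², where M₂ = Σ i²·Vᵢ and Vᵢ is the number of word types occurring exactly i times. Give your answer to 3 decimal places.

555.556

Frequencies: bag:3, name:3, teacher:2, as:2, hide:2, queen:1, market:1, not:1, table:1, ask:1, follow:1
N = 18. Frequency spectrum: V_1=6, V_2=3, V_3=2
M₂ = 1²·6 + 2²·3 + 3²·2 = 36
K = 10000 × (36 − 18) / 18² = 555.556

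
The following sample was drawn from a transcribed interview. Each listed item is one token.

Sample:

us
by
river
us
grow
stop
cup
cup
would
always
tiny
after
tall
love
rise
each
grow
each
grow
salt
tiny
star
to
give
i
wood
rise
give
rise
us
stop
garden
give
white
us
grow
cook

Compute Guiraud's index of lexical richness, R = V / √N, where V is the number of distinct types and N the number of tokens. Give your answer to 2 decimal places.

N = 37, V = 23.
√N = 6.082763
R = 23 / 6.082763 = 3.78

3.78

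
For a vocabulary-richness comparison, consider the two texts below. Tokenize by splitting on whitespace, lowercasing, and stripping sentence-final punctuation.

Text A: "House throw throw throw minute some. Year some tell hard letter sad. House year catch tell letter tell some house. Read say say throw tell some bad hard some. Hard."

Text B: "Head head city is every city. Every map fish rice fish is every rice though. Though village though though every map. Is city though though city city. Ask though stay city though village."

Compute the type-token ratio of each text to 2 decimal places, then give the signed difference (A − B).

TTR(A) = 13/30 = 0.43
TTR(B) = 11/33 = 0.33
Difference = 0.43 − 0.33 = 0.10

0.10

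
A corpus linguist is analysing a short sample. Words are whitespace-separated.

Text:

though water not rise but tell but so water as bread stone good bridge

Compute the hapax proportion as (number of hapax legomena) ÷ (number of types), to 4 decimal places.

0.8333

Frequencies: water:2, but:2, though:1, not:1, rise:1, tell:1, so:1, as:1, bread:1, stone:1, good:1, bridge:1
Hapax count = 10; type count = 12.
Ratio = 10 / 12 = 0.8333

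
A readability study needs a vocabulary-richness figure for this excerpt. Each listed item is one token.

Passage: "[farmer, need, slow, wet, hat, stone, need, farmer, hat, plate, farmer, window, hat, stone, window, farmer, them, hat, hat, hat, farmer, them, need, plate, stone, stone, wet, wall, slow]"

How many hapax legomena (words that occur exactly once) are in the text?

1

Frequencies: hat:6, farmer:5, stone:4, need:3, slow:2, wet:2, plate:2, window:2, them:2, wall:1
Hapax (freq=1): wall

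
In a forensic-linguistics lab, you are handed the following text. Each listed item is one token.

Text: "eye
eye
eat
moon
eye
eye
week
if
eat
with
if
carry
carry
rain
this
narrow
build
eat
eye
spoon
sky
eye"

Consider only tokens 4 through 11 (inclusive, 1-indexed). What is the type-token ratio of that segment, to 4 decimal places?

0.7500

Segment tokens 4–11: moon, eye, eye, week, if, eat, with, if
Segment N = 8, segment V = 6.
TTR = 6 / 8 = 0.7500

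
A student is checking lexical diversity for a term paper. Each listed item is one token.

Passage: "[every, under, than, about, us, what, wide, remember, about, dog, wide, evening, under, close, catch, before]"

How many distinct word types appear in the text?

13

Distinct types: {about, before, catch, close, dog, evening, every, remember, than, under, us, what, wide}
V = 13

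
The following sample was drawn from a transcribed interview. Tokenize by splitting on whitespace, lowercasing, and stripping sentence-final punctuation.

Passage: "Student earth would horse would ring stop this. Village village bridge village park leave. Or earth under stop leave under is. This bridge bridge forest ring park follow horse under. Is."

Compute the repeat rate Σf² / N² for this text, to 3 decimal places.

Frequencies: village:3, bridge:3, under:3, earth:2, would:2, horse:2, ring:2, stop:2, this:2, park:2, leave:2, is:2, student:1, or:1, forest:1, follow:1
Σf² = 67; N² = 961
Repeat rate = 67 / 961 = 0.070

0.070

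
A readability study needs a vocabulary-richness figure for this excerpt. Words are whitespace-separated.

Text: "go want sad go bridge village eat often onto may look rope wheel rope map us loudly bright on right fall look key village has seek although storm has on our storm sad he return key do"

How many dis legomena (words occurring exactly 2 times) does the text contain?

9

Frequencies: go:2, sad:2, village:2, look:2, rope:2, on:2, key:2, has:2, storm:2, want:1, bridge:1, eat:1, often:1, onto:1, may:1, wheel:1, map:1, us:1, loudly:1, bright:1, … (8 more, each freq 1)
Words with frequency 2: go, has, key, look, on, rope, sad, storm, village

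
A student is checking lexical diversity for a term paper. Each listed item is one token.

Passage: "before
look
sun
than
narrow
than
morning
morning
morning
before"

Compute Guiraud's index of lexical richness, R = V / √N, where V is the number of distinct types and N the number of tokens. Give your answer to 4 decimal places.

1.8974

N = 10, V = 6.
√N = 3.162278
R = 6 / 3.162278 = 1.8974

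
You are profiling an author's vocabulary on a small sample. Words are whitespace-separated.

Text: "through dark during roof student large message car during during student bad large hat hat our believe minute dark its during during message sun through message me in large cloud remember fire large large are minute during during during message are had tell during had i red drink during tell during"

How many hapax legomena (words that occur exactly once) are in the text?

Frequencies: during:11, large:5, message:4, through:2, dark:2, student:2, hat:2, minute:2, are:2, had:2, tell:2, roof:1, car:1, bad:1, our:1, believe:1, its:1, sun:1, me:1, in:1, … (6 more, each freq 1)
Hapax (freq=1): bad, believe, car, cloud, drink, fire, i, in, its, me, our, red, remember, roof, sun

15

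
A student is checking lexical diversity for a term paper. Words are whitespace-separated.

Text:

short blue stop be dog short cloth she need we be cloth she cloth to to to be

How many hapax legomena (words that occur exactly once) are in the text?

5

Frequencies: be:3, cloth:3, to:3, short:2, she:2, blue:1, stop:1, dog:1, need:1, we:1
Hapax (freq=1): blue, dog, need, stop, we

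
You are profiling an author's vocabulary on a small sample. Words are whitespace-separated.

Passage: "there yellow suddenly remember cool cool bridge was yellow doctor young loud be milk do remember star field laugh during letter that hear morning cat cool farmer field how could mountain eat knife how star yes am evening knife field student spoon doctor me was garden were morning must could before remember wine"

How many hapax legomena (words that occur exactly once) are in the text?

Frequencies: remember:3, cool:3, field:3, yellow:2, was:2, doctor:2, star:2, morning:2, how:2, could:2, knife:2, there:1, suddenly:1, bridge:1, young:1, loud:1, be:1, milk:1, do:1, laugh:1, … (19 more, each freq 1)
Hapax (freq=1): am, be, before, bridge, cat, do, during, eat, evening, farmer, garden, hear, laugh, letter, loud, me, milk, mountain, must, spoon, student, suddenly, that, there, were, wine, yes, young

28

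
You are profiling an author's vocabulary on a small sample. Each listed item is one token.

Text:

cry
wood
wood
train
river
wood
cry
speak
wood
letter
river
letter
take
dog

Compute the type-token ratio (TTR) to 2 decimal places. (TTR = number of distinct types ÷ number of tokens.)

0.57

N = 14 tokens, V = 8 types.
TTR = V / N = 8 / 14 = 0.57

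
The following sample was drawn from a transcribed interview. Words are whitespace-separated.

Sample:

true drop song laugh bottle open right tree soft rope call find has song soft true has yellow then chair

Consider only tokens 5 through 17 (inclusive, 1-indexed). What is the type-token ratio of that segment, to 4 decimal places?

0.8462

Segment tokens 5–17: bottle, open, right, tree, soft, rope, call, find, has, song, soft, true, has
Segment N = 13, segment V = 11.
TTR = 11 / 13 = 0.8462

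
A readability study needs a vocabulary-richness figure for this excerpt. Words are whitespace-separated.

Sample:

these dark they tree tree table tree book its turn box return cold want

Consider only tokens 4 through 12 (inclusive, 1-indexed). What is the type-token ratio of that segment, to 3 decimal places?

Segment tokens 4–12: tree, tree, table, tree, book, its, turn, box, return
Segment N = 9, segment V = 7.
TTR = 7 / 9 = 0.778

0.778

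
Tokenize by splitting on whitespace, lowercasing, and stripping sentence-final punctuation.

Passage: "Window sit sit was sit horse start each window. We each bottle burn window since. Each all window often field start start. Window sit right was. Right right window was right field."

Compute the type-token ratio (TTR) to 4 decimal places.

N = 32 tokens, V = 14 types.
TTR = V / N = 14 / 32 = 0.4375

0.4375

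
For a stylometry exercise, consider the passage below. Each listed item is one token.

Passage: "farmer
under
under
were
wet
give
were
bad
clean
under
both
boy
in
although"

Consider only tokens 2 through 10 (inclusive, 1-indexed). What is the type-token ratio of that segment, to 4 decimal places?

Segment tokens 2–10: under, under, were, wet, give, were, bad, clean, under
Segment N = 9, segment V = 6.
TTR = 6 / 9 = 0.6667

0.6667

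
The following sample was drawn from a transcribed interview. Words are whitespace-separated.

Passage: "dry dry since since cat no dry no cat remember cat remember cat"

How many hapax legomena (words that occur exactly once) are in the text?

0

Frequencies: cat:4, dry:3, since:2, no:2, remember:2
Hapax (freq=1): (none)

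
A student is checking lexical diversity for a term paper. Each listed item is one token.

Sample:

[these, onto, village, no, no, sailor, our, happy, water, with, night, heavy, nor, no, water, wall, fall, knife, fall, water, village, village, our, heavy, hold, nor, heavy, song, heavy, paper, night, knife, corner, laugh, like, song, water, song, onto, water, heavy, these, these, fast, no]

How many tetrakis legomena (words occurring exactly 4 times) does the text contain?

1

Frequencies: water:5, heavy:5, no:4, these:3, village:3, song:3, onto:2, our:2, night:2, nor:2, fall:2, knife:2, sailor:1, happy:1, with:1, wall:1, hold:1, paper:1, corner:1, laugh:1, … (2 more, each freq 1)
Words with frequency 4: no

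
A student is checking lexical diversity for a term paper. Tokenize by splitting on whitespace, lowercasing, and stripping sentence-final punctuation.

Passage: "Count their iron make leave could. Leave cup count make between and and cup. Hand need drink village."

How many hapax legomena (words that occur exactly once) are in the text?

8

Frequencies: count:2, make:2, leave:2, cup:2, and:2, their:1, iron:1, could:1, between:1, hand:1, need:1, drink:1, village:1
Hapax (freq=1): between, could, drink, hand, iron, need, their, village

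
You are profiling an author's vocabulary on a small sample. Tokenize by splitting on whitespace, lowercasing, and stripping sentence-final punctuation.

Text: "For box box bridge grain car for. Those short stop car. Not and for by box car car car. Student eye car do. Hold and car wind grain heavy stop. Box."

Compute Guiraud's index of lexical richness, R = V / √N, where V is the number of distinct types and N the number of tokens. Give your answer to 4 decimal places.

N = 31, V = 17.
√N = 5.567764
R = 17 / 5.567764 = 3.0533

3.0533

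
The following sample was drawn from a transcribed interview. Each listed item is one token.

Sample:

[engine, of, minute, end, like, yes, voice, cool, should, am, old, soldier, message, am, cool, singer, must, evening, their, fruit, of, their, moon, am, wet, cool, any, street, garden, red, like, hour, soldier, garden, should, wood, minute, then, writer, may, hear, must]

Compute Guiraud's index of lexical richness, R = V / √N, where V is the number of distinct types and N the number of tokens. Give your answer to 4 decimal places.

4.6291

N = 42, V = 30.
√N = 6.480741
R = 30 / 6.480741 = 4.6291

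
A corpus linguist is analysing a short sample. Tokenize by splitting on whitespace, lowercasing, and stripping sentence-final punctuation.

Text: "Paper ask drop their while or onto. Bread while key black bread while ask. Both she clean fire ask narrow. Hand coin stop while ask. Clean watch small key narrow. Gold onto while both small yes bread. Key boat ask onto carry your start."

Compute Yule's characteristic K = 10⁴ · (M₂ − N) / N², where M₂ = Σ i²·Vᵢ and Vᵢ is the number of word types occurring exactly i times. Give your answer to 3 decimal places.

Frequencies: ask:5, while:5, onto:3, bread:3, key:3, both:2, clean:2, narrow:2, small:2, paper:1, drop:1, their:1, or:1, black:1, she:1, fire:1, hand:1, coin:1, stop:1, watch:1, … (6 more, each freq 1)
N = 44. Frequency spectrum: V_1=17, V_2=4, V_3=3, V_5=2
M₂ = 1²·17 + 2²·4 + 3²·3 + 5²·2 = 110
K = 10000 × (110 − 44) / 44² = 340.909

340.909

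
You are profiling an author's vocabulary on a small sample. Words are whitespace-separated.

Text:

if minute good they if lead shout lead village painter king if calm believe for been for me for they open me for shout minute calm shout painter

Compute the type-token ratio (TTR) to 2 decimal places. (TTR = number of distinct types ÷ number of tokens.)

N = 28 tokens, V = 15 types.
TTR = V / N = 15 / 28 = 0.54

0.54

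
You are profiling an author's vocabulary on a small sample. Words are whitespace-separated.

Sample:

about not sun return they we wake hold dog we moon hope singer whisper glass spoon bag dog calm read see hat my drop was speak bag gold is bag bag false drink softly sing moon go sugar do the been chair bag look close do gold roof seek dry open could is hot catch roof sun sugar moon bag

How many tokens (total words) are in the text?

Tokens: about, not, sun, return, they, we, wake, hold, dog, we, moon, hope, singer, whisper, glass, spoon, bag, dog, calm, read, see, hat, my, drop, was, speak, bag, gold, is, bag, bag, false, drink, softly, sing, moon, go, sugar, do, the, been, chair, bag, look, close, do, gold, roof, seek, dry, open, could, is, hot, catch, roof, sun, sugar, moon, bag
N = 60

60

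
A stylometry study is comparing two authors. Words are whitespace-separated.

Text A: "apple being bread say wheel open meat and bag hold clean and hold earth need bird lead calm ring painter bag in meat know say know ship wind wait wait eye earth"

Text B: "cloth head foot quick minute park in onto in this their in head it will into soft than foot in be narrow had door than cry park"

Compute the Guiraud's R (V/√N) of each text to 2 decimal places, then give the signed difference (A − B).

0.39

A: V=24, N=32, R=4.24
B: V=20, N=27, R=3.85
Difference = 4.24 − 3.85 = 0.39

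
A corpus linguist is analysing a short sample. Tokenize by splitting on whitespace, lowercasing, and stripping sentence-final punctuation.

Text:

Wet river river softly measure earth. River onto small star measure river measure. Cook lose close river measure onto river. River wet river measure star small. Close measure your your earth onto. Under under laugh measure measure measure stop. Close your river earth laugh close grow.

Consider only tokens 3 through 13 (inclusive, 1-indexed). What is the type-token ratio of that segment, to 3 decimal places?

Segment tokens 3–13: river, softly, measure, earth, river, onto, small, star, measure, river, measure
Segment N = 11, segment V = 7.
TTR = 7 / 11 = 0.636

0.636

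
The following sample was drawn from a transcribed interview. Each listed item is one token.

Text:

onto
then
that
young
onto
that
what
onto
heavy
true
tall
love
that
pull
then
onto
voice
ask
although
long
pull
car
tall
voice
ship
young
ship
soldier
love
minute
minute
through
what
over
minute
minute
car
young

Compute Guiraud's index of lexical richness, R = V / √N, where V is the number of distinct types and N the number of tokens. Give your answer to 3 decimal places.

3.244

N = 38, V = 20.
√N = 6.164414
R = 20 / 6.164414 = 3.244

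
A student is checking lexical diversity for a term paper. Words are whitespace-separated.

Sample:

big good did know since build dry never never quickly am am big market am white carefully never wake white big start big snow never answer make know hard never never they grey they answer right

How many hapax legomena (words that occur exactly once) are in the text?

Frequencies: never:6, big:4, am:3, know:2, white:2, answer:2, they:2, good:1, did:1, since:1, build:1, dry:1, quickly:1, market:1, carefully:1, wake:1, start:1, snow:1, make:1, hard:1, … (2 more, each freq 1)
Hapax (freq=1): build, carefully, did, dry, good, grey, hard, make, market, quickly, right, since, snow, start, wake

15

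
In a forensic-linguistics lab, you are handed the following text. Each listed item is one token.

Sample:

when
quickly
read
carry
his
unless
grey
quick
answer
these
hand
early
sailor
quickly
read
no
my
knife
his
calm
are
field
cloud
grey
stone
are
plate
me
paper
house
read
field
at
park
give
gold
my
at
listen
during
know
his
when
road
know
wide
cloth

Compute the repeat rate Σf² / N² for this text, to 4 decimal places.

0.0340

Frequencies: read:3, his:3, when:2, quickly:2, grey:2, my:2, are:2, field:2, at:2, know:2, carry:1, unless:1, quick:1, answer:1, these:1, hand:1, early:1, sailor:1, no:1, knife:1, … (15 more, each freq 1)
Σf² = 75; N² = 2209
Repeat rate = 75 / 2209 = 0.0340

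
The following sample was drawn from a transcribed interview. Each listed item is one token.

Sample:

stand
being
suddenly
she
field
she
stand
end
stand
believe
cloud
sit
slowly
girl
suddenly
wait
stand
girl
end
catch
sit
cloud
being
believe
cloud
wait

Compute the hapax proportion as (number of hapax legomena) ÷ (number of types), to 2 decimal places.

Frequencies: stand:4, cloud:3, being:2, suddenly:2, she:2, end:2, believe:2, sit:2, girl:2, wait:2, field:1, slowly:1, catch:1
Hapax count = 3; type count = 13.
Ratio = 3 / 13 = 0.23

0.23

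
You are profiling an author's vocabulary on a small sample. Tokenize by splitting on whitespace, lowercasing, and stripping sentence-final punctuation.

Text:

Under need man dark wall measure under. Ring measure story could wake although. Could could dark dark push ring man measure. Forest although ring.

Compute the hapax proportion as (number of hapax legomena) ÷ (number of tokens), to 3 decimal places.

0.250

Frequencies: dark:3, measure:3, ring:3, could:3, under:2, man:2, although:2, need:1, wall:1, story:1, wake:1, push:1, forest:1
Hapax count = 6; token count = 24.
Ratio = 6 / 24 = 0.250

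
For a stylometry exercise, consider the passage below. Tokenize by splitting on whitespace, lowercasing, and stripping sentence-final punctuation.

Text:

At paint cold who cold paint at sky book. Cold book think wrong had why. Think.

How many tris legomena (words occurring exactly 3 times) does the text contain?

Frequencies: cold:3, at:2, paint:2, book:2, think:2, who:1, sky:1, wrong:1, had:1, why:1
Words with frequency 3: cold

1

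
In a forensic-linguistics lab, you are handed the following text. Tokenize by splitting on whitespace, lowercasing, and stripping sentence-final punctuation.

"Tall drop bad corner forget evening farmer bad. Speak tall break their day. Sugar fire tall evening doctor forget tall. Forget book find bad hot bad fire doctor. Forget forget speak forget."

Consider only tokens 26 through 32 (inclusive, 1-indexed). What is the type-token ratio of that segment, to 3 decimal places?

Segment tokens 26–32: bad, fire, doctor, forget, forget, speak, forget
Segment N = 7, segment V = 5.
TTR = 5 / 7 = 0.714

0.714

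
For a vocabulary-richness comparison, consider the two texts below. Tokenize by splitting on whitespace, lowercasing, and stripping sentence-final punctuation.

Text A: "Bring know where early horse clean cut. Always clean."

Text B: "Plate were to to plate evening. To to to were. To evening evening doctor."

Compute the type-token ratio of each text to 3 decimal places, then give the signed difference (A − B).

0.532

TTR(A) = 8/9 = 0.889
TTR(B) = 5/14 = 0.357
Difference = 0.889 − 0.357 = 0.532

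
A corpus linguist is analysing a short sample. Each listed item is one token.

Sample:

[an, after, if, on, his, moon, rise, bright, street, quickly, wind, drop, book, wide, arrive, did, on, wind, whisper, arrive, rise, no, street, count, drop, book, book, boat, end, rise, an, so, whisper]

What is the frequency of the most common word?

Frequencies: rise:3, book:3, an:2, on:2, street:2, wind:2, drop:2, arrive:2, whisper:2, after:1, if:1, his:1, moon:1, bright:1, quickly:1, wide:1, did:1, no:1, count:1, boat:1, … (2 more, each freq 1)
Most common: 'rise' with frequency 3.

3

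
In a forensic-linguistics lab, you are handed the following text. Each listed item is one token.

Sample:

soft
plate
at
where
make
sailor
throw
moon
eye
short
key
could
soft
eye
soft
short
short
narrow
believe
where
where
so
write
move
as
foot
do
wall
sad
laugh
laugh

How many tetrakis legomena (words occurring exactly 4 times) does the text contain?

0

Frequencies: soft:3, where:3, short:3, eye:2, laugh:2, plate:1, at:1, make:1, sailor:1, throw:1, moon:1, key:1, could:1, narrow:1, believe:1, so:1, write:1, move:1, as:1, foot:1, … (3 more, each freq 1)
Words with frequency 4: (none)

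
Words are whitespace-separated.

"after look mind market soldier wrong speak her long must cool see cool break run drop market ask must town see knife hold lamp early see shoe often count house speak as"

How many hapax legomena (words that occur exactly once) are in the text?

21

Frequencies: see:3, market:2, speak:2, must:2, cool:2, after:1, look:1, mind:1, soldier:1, wrong:1, her:1, long:1, break:1, run:1, drop:1, ask:1, town:1, knife:1, hold:1, lamp:1, … (6 more, each freq 1)
Hapax (freq=1): after, as, ask, break, count, drop, early, her, hold, house, knife, lamp, long, look, mind, often, run, shoe, soldier, town, wrong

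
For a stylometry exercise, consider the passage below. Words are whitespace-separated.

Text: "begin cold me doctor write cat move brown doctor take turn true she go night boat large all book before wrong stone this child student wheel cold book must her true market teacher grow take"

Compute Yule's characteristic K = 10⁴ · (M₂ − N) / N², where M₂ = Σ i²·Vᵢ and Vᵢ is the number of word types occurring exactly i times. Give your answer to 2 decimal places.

Frequencies: cold:2, doctor:2, take:2, true:2, book:2, begin:1, me:1, write:1, cat:1, move:1, brown:1, turn:1, she:1, go:1, night:1, boat:1, large:1, all:1, before:1, wrong:1, … (10 more, each freq 1)
N = 35. Frequency spectrum: V_1=25, V_2=5
M₂ = 1²·25 + 2²·5 = 45
K = 10000 × (45 − 35) / 35² = 81.63

81.63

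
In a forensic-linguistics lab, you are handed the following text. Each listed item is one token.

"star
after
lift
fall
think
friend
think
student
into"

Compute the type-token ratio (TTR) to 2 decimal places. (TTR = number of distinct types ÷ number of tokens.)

N = 9 tokens, V = 8 types.
TTR = V / N = 8 / 9 = 0.89

0.89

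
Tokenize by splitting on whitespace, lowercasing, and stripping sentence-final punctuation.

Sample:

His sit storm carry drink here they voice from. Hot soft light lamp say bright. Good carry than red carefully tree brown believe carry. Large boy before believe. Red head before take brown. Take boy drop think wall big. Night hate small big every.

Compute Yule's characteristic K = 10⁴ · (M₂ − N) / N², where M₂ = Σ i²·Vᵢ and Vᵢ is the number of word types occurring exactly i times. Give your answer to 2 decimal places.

Frequencies: carry:3, red:2, brown:2, believe:2, boy:2, before:2, take:2, big:2, his:1, sit:1, storm:1, drink:1, here:1, they:1, voice:1, from:1, hot:1, soft:1, light:1, lamp:1, … (15 more, each freq 1)
N = 44. Frequency spectrum: V_1=27, V_2=7, V_3=1
M₂ = 1²·27 + 2²·7 + 3²·1 = 64
K = 10000 × (64 − 44) / 44² = 103.31

103.31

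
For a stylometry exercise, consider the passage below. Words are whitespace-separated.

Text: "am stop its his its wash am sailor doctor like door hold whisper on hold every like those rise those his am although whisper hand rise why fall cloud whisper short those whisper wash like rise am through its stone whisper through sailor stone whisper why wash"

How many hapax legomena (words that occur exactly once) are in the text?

Frequencies: whisper:6, am:4, its:3, wash:3, like:3, those:3, rise:3, his:2, sailor:2, hold:2, why:2, through:2, stone:2, stop:1, doctor:1, door:1, on:1, every:1, although:1, hand:1, … (3 more, each freq 1)
Hapax (freq=1): although, cloud, doctor, door, every, fall, hand, on, short, stop

10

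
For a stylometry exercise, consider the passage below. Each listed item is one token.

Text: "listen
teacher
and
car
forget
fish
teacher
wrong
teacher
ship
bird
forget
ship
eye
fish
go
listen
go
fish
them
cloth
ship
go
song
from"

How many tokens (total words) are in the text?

25

Tokens: listen, teacher, and, car, forget, fish, teacher, wrong, teacher, ship, bird, forget, ship, eye, fish, go, listen, go, fish, them, cloth, ship, go, song, from
N = 25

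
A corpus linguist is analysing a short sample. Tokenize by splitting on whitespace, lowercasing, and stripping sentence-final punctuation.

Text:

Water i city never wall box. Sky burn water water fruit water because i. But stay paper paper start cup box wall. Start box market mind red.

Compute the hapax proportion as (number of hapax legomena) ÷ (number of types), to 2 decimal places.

Frequencies: water:4, box:3, i:2, wall:2, paper:2, start:2, city:1, never:1, sky:1, burn:1, fruit:1, because:1, but:1, stay:1, cup:1, market:1, mind:1, red:1
Hapax count = 12; type count = 18.
Ratio = 12 / 18 = 0.67

0.67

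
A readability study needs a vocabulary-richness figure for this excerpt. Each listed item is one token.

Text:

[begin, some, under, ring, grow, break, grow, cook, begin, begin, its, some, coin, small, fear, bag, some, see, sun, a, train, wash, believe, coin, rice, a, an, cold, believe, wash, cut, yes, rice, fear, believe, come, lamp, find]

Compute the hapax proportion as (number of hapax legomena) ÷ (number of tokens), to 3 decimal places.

0.447

Frequencies: begin:3, some:3, believe:3, grow:2, coin:2, fear:2, a:2, wash:2, rice:2, under:1, ring:1, break:1, cook:1, its:1, small:1, bag:1, see:1, sun:1, train:1, an:1, … (6 more, each freq 1)
Hapax count = 17; token count = 38.
Ratio = 17 / 38 = 0.447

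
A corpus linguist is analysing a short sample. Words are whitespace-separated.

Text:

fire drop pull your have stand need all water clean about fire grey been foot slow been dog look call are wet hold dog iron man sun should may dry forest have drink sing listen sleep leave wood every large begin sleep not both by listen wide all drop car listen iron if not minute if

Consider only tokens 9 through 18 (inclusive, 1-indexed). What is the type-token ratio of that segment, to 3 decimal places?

0.900

Segment tokens 9–18: water, clean, about, fire, grey, been, foot, slow, been, dog
Segment N = 10, segment V = 9.
TTR = 9 / 10 = 0.900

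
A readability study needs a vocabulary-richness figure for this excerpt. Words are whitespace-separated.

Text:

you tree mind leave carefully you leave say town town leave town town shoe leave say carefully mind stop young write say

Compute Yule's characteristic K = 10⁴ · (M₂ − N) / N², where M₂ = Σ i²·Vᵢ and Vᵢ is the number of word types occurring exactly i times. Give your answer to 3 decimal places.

Frequencies: leave:4, town:4, say:3, you:2, mind:2, carefully:2, tree:1, shoe:1, stop:1, young:1, write:1
N = 22. Frequency spectrum: V_1=5, V_2=3, V_3=1, V_4=2
M₂ = 1²·5 + 2²·3 + 3²·1 + 4²·2 = 58
K = 10000 × (58 − 22) / 22² = 743.802

743.802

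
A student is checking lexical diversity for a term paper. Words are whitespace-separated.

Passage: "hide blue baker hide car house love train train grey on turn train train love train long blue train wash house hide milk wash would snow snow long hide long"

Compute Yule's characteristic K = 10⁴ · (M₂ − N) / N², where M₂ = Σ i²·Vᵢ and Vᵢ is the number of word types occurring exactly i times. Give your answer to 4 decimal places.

Frequencies: train:6, hide:4, long:3, blue:2, house:2, love:2, wash:2, snow:2, baker:1, car:1, grey:1, on:1, turn:1, milk:1, would:1
N = 30. Frequency spectrum: V_1=7, V_2=5, V_3=1, V_4=1, V_6=1
M₂ = 1²·7 + 2²·5 + 3²·1 + 4²·1 + 6²·1 = 88
K = 10000 × (88 − 30) / 30² = 644.4444

644.4444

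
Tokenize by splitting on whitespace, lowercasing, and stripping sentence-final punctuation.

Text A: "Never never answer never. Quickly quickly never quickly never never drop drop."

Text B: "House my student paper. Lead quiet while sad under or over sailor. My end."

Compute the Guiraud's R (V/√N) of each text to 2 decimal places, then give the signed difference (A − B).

A: V=4, N=12, R=1.15
B: V=13, N=14, R=3.47
Difference = 1.15 − 3.47 = -2.32

-2.32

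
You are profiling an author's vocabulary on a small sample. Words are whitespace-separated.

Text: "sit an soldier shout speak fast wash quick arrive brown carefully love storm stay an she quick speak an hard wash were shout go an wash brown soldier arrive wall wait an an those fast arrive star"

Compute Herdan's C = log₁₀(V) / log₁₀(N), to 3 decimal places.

0.856

N = 37, V = 22.
log₁₀(V) = 1.342423, log₁₀(N) = 1.568202
C = 1.342423 / 1.568202 = 0.856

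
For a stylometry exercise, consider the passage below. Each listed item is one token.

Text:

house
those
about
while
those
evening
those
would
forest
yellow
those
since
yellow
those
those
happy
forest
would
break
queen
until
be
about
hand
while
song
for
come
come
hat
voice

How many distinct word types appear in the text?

20

Distinct types: {about, be, break, come, evening, for, forest, hand, happy, hat, house, queen, since, song, those, until, voice, while, would, yellow}
V = 20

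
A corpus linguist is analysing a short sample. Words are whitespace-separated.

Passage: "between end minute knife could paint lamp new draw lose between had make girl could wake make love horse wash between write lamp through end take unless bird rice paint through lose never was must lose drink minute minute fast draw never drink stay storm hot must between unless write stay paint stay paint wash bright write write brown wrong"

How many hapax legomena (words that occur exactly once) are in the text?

Frequencies: between:4, paint:4, write:4, minute:3, lose:3, stay:3, end:2, could:2, lamp:2, draw:2, make:2, wash:2, through:2, unless:2, never:2, must:2, drink:2, knife:1, new:1, had:1, … (14 more, each freq 1)
Hapax (freq=1): bird, bright, brown, fast, girl, had, horse, hot, knife, love, new, rice, storm, take, wake, was, wrong

17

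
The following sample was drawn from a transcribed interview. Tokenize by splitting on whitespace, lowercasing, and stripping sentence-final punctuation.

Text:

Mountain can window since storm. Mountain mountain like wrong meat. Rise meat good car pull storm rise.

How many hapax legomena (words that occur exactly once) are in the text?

Frequencies: mountain:3, storm:2, meat:2, rise:2, can:1, window:1, since:1, like:1, wrong:1, good:1, car:1, pull:1
Hapax (freq=1): can, car, good, like, pull, since, window, wrong

8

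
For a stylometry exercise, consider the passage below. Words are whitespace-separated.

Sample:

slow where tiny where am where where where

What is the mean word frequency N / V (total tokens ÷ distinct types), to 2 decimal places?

2.00

N = 8 tokens, V = 4 types.
Mean frequency = N / V = 8 / 4 = 2.00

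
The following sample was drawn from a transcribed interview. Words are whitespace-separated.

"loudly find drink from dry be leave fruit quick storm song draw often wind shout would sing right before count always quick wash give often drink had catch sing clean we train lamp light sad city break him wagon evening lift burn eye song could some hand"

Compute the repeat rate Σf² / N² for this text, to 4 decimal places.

Frequencies: drink:2, quick:2, song:2, often:2, sing:2, loudly:1, find:1, from:1, dry:1, be:1, leave:1, fruit:1, storm:1, draw:1, wind:1, shout:1, would:1, right:1, before:1, count:1, … (22 more, each freq 1)
Σf² = 57; N² = 2209
Repeat rate = 57 / 2209 = 0.0258

0.0258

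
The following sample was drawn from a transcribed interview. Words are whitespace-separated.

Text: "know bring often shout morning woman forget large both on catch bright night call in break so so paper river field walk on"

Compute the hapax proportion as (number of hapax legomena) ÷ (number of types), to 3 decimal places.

Frequencies: on:2, so:2, know:1, bring:1, often:1, shout:1, morning:1, woman:1, forget:1, large:1, both:1, catch:1, bright:1, night:1, call:1, in:1, break:1, paper:1, river:1, field:1, … (1 more, each freq 1)
Hapax count = 19; type count = 21.
Ratio = 19 / 21 = 0.905

0.905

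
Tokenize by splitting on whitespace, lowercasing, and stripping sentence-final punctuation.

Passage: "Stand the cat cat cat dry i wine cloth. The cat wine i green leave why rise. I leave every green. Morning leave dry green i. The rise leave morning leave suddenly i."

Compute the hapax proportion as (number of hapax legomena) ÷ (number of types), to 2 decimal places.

0.36

Frequencies: i:5, leave:5, cat:4, the:3, green:3, dry:2, wine:2, rise:2, morning:2, stand:1, cloth:1, why:1, every:1, suddenly:1
Hapax count = 5; type count = 14.
Ratio = 5 / 14 = 0.36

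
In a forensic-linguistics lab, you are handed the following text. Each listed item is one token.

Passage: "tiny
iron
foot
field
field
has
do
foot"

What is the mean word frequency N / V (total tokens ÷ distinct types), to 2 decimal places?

N = 8 tokens, V = 6 types.
Mean frequency = N / V = 8 / 6 = 1.33

1.33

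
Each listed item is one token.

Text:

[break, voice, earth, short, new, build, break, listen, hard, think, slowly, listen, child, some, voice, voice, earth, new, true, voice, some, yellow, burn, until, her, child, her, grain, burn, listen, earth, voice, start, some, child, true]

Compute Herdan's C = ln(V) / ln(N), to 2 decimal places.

N = 36, V = 19.
ln(V) = 2.944439, ln(N) = 3.583519
C = 2.944439 / 3.583519 = 0.82

0.82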